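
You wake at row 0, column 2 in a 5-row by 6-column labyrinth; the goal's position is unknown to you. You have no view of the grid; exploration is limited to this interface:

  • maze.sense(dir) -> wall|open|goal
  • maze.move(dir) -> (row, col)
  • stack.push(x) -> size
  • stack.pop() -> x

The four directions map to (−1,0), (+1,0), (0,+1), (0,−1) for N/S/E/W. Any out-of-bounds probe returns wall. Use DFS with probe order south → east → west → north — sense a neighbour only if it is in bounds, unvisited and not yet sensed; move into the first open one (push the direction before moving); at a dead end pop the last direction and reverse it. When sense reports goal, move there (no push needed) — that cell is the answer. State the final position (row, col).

[in] maze.sense dir='south'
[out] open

[in] stack.push x='south'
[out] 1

[in] maze.move dir='south'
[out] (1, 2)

[in] maze.sense dir='south'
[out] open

[in] stack.push x='south'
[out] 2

[in] maze.move dir='south'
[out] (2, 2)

[in] maze.sense dir='south'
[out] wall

[in] maze.sense dir='east'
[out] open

[in] stack.push x='east'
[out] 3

[in] maze.move dir='east'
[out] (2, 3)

[in] maze.sense dir='south'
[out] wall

[in] maze.sense dir='east'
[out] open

[in] stack.push x='east'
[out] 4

[in] maze.move dir='east'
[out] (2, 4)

[in] maze.sense dir='south'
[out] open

[in] stack.push x='south'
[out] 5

[in] maze.move dir='south'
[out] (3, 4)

[in] maze.sense dir='south'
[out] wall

[in] maze.sense dir='east'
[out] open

[in] stack.push x='east'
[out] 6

[in] maze.move dir='east'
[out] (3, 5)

[in] maze.sense dir='south'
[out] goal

[in] maze.move dir='south'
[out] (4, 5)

Answer: (4, 5)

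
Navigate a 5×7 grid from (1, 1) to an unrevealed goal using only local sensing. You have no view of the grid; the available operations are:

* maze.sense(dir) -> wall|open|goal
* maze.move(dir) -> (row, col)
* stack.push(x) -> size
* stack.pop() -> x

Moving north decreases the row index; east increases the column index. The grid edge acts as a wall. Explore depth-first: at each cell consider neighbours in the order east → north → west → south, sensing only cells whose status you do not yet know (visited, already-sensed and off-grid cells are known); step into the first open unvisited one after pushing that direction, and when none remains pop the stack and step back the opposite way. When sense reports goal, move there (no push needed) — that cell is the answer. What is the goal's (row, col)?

;; 1. maze.sense(dir→east) -> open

;; 2. stack.push(x→east) -> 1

;; 3. maze.move(dir→east) -> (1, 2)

;; 4. maze.sense(dir→east) -> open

;; 5. stack.push(x→east) -> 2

;; 6. maze.move(dir→east) -> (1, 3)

;; 7. maze.sense(dir→east) -> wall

;; 8. maze.sense(dir→north) -> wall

;; 9. maze.sense(dir→south) -> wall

;; 10. stack.pop() -> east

;; 11. maze.move(dir→west) -> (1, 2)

;; 12. maze.sense(dir→north) -> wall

;; 13. maze.sense(dir→south) -> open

;; 14. stack.push(x→south) -> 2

;; 15. maze.move(dir→south) -> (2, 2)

;; 16. maze.sense(dir→west) -> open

;; 17. stack.push(x→west) -> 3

;; 18. maze.move(dir→west) -> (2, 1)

;; 19. maze.sense(dir→west) -> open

;; 20. stack.push(x→west) -> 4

;; 21. maze.move(dir→west) -> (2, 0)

;; 22. maze.sense(dir→north) -> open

;; 23. stack.push(x→north) -> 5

;; 24. maze.move(dir→north) -> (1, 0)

;; 25. maze.sense(dir→north) -> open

;; 26. stack.push(x→north) -> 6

;; 27. maze.move(dir→north) -> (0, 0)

;; 28. maze.sense(dir→east) -> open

;; 29. stack.push(x→east) -> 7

;; 30. maze.move(dir→east) -> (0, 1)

;; 31. stack.pop() -> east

;; 32. maze.move(dir→west) -> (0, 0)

;; 33. stack.pop() -> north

;; 34. maze.move(dir→south) -> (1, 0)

;; 35. stack.pop() -> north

;; 36. maze.move(dir→south) -> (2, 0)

;; 37. maze.sense(dir→south) -> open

;; 38. stack.push(x→south) -> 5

;; 39. maze.move(dir→south) -> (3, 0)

;; 40. maze.sense(dir→east) -> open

;; 41. stack.push(x→east) -> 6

;; 42. maze.move(dir→east) -> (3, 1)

;; 43. maze.sense(dir→east) -> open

;; 44. stack.push(x→east) -> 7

;; 45. maze.move(dir→east) -> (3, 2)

;; 46. maze.sense(dir→east) -> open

;; 47. stack.push(x→east) -> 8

;; 48. maze.move(dir→east) -> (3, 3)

;; 49. maze.sense(dir→east) -> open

;; 50. stack.push(x→east) -> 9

;; 51. maze.move(dir→east) -> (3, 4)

;; 52. maze.sense(dir→east) -> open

;; 53. stack.push(x→east) -> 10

;; 54. maze.move(dir→east) -> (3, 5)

;; 55. maze.sense(dir→east) -> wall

;; 56. maze.sense(dir→north) -> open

;; 57. stack.push(x→north) -> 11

;; 58. maze.move(dir→north) -> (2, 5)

;; 59. maze.sense(dir→east) -> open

;; 60. stack.push(x→east) -> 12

;; 61. maze.move(dir→east) -> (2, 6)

;; 62. maze.sense(dir→north) -> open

;; 63. stack.push(x→north) -> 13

;; 64. maze.move(dir→north) -> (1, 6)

;; 65. maze.sense(dir→north) -> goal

;; 66. maze.move(dir→north) -> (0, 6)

Answer: (0, 6)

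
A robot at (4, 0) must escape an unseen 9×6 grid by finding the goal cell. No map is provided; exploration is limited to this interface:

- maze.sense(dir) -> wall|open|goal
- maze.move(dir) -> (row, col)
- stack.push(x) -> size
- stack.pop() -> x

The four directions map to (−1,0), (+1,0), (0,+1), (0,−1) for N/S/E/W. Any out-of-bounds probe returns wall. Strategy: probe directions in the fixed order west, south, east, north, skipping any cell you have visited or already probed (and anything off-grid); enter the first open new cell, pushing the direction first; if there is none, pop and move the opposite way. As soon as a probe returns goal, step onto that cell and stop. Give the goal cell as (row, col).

I call maze.sense on dir→south, and get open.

I use stack.push on x→south, — result: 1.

Next I call maze.move on dir→south, — result: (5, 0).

Next I call maze.sense on dir→south, which returns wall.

Next I call maze.sense on dir→east, giving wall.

Using stack.pop, and observe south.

Using maze.move on dir→north, — result: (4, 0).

Using maze.sense on dir→east, and get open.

Calling stack.push on x→east, — result: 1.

I call maze.move on dir→east, yielding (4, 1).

I invoke maze.sense on dir→east, giving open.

I try stack.push on x→east, → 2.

Now I run maze.move on dir→east, — result: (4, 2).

Now I run maze.sense on dir→south, and observe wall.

I call maze.sense on dir→east, : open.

I use stack.push on x→east, and see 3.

Now I run maze.move on dir→east, and get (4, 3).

I use maze.sense on dir→south, giving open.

I invoke stack.push on x→south, and get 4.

Calling maze.move on dir→south, giving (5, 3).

Next I call maze.sense on dir→south, and observe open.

Next I call stack.push on x→south, and observe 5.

Using maze.move on dir→south, and observe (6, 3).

Calling maze.sense on dir→west, — result: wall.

Calling maze.sense on dir→south, yielding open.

I use stack.push on x→south, and see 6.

Calling maze.move on dir→south, giving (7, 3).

I run maze.sense on dir→west, giving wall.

Using maze.sense on dir→south, → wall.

I run maze.sense on dir→east, which returns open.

I try stack.push on x→east, and observe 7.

Calling maze.move on dir→east, and see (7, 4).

I use maze.sense on dir→south, → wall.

Calling maze.sense on dir→east, and observe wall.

Next I call maze.sense on dir→north, — result: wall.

I invoke stack.pop, : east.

Then maze.move on dir→west, → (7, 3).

I invoke stack.pop, and get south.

Now I run maze.move on dir→north, : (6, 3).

I call stack.pop, and see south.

Then maze.move on dir→north, and observe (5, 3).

Then maze.sense on dir→east, — result: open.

Then stack.push on x→east, yielding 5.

Using maze.move on dir→east, which returns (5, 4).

I call maze.sense on dir→east, yielding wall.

Then maze.sense on dir→north, : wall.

Calling stack.pop, yielding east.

Using maze.move on dir→west, → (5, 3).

Using stack.pop, and see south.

I invoke maze.move on dir→north, and get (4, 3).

I use maze.sense on dir→north, which returns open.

Calling stack.push on x→north, yielding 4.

I try maze.move on dir→north, which returns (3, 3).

Then maze.sense on dir→west, which returns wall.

Then maze.sense on dir→east, which returns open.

Invoking stack.push on x→east, — result: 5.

Calling maze.move on dir→east, and see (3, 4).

I run maze.sense on dir→east, and get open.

I run stack.push on x→east, and get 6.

Invoking maze.move on dir→east, which returns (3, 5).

I invoke maze.sense on dir→south, — result: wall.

I run maze.sense on dir→north, and observe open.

Invoking stack.push on x→north, and see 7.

I run maze.move on dir→north, — result: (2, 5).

I call maze.sense on dir→west, and observe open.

Now I run stack.push on x→west, — result: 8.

I try maze.move on dir→west, which returns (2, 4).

Next I call maze.sense on dir→west, yielding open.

Invoking stack.push on x→west, → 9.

Then maze.move on dir→west, → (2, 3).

Now I run maze.sense on dir→west, yielding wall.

Invoking maze.sense on dir→north, and observe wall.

Using stack.pop, and see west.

I use maze.move on dir→east, : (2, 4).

Using maze.sense on dir→north, and observe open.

I call stack.push on x→north, and observe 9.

I try maze.move on dir→north, which returns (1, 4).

Calling maze.sense on dir→east, which returns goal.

I try maze.move on dir→east, — result: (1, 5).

Answer: (1, 5)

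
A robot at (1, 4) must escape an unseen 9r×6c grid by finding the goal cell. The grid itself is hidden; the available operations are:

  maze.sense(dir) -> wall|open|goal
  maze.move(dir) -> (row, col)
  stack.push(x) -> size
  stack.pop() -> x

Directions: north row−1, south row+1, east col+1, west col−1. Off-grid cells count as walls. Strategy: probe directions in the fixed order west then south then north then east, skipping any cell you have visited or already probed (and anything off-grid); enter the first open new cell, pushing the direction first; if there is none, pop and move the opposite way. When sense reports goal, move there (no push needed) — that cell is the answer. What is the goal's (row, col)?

;; maze.sense(dir='west') : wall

;; maze.sense(dir='south') : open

;; stack.push(x='south') : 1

;; maze.move(dir='south') : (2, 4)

;; maze.sense(dir='west') : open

;; stack.push(x='west') : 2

;; maze.move(dir='west') : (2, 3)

;; maze.sense(dir='west') : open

;; stack.push(x='west') : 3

;; maze.move(dir='west') : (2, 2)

;; maze.sense(dir='west') : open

;; stack.push(x='west') : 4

;; maze.move(dir='west') : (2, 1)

;; maze.sense(dir='west') : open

;; stack.push(x='west') : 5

;; maze.move(dir='west') : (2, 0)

;; maze.sense(dir='south') : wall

;; maze.sense(dir='north') : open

;; stack.push(x='north') : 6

;; maze.move(dir='north') : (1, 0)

;; maze.sense(dir='north') : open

;; stack.push(x='north') : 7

;; maze.move(dir='north') : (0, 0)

;; maze.sense(dir='east') : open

;; stack.push(x='east') : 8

;; maze.move(dir='east') : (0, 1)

;; maze.sense(dir='south') : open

;; stack.push(x='south') : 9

;; maze.move(dir='south') : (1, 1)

;; maze.sense(dir='east') : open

;; stack.push(x='east') : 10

;; maze.move(dir='east') : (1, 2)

;; maze.sense(dir='north') : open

;; stack.push(x='north') : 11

;; maze.move(dir='north') : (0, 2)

;; maze.sense(dir='east') : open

;; stack.push(x='east') : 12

;; maze.move(dir='east') : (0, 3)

;; maze.sense(dir='east') : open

;; stack.push(x='east') : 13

;; maze.move(dir='east') : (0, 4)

;; maze.sense(dir='east') : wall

;; stack.pop() : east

;; maze.move(dir='west') : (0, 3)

;; stack.pop() : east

;; maze.move(dir='west') : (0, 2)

;; stack.pop() : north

;; maze.move(dir='south') : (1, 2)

;; stack.pop() : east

;; maze.move(dir='west') : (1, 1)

;; stack.pop() : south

;; maze.move(dir='north') : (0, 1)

;; stack.pop() : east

;; maze.move(dir='west') : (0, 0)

;; stack.pop() : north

;; maze.move(dir='south') : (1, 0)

;; stack.pop() : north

;; maze.move(dir='south') : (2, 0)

;; stack.pop() : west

;; maze.move(dir='east') : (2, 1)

;; maze.sense(dir='south') : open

;; stack.push(x='south') : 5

;; maze.move(dir='south') : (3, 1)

;; maze.sense(dir='south') : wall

;; maze.sense(dir='east') : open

;; stack.push(x='east') : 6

;; maze.move(dir='east') : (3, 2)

;; maze.sense(dir='south') : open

;; stack.push(x='south') : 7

;; maze.move(dir='south') : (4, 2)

;; maze.sense(dir='south') : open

;; stack.push(x='south') : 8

;; maze.move(dir='south') : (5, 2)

;; maze.sense(dir='west') : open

;; stack.push(x='west') : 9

;; maze.move(dir='west') : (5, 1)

;; maze.sense(dir='west') : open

;; stack.push(x='west') : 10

;; maze.move(dir='west') : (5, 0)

;; maze.sense(dir='south') : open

;; stack.push(x='south') : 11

;; maze.move(dir='south') : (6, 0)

;; maze.sense(dir='south') : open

;; stack.push(x='south') : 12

;; maze.move(dir='south') : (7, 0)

;; maze.sense(dir='south') : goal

;; maze.move(dir='south') : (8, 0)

Answer: (8, 0)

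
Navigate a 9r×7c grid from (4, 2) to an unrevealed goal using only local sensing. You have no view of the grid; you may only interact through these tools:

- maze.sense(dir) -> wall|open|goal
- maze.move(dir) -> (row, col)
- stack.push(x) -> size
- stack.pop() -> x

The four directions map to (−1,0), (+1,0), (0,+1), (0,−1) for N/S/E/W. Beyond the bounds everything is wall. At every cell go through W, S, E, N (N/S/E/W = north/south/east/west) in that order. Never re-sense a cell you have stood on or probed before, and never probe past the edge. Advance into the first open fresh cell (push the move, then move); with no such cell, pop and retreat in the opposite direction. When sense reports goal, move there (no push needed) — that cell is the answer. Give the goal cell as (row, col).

I invoke maze.sense(dir=west), → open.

Calling stack.push(x=west), — result: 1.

I invoke maze.move(dir=west), : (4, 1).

I use maze.sense(dir=west), giving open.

Then stack.push(x=west), giving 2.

I run maze.move(dir=west), → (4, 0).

Invoking maze.sense(dir=south), and get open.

Then stack.push(x=south), and get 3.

Invoking maze.move(dir=south), yielding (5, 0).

Using maze.sense(dir=south), and see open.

Next I call stack.push(x=south), and observe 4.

Using maze.move(dir=south), giving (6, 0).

Invoking maze.sense(dir=south), and get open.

I invoke stack.push(x=south), and get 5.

I run maze.move(dir=south), yielding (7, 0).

I run maze.sense(dir=south), which returns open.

I run stack.push(x=south), which returns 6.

Next I call maze.move(dir=south), which returns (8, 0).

I use maze.sense(dir=east), and see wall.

I call stack.pop(), → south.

Invoking maze.move(dir=north), and observe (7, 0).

Then maze.sense(dir=east), giving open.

I try stack.push(x=east), → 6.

I invoke maze.move(dir=east), — result: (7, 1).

I try maze.sense(dir=east), : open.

I try stack.push(x=east), and see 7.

Then maze.move(dir=east), and see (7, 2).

Next I call maze.sense(dir=south), and observe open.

Using stack.push(x=south), : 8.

Then maze.move(dir=south), and observe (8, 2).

Now I run maze.sense(dir=east), yielding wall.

Then stack.pop(), giving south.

I run maze.move(dir=north), giving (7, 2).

Invoking maze.sense(dir=east), — result: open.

Calling stack.push(x=east), giving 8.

I call maze.move(dir=east), → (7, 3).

Now I run maze.sense(dir=east), : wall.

Then maze.sense(dir=north), giving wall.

I run stack.pop(), : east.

Next I call maze.move(dir=west), — result: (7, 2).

Using maze.sense(dir=north), which returns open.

I call stack.push(x=north), and observe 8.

Using maze.move(dir=north), which returns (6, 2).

I try maze.sense(dir=west), giving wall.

Calling maze.sense(dir=north), and observe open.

Next I call stack.push(x=north), giving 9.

I call maze.move(dir=north), — result: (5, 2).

Calling maze.sense(dir=west), : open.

Now I run stack.push(x=west), : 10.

I use maze.move(dir=west), : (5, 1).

I call stack.pop, and observe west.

Then maze.move(dir=east), — result: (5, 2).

I invoke maze.sense(dir=east), and observe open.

Using stack.push(x=east), — result: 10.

I call maze.move(dir=east), which returns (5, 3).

I invoke maze.sense(dir=east), : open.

Calling stack.push(x=east), — result: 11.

I try maze.move(dir=east), and observe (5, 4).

Next I call maze.sense(dir=south), yielding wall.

I call maze.sense(dir=east), → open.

I call stack.push(x=east), → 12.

Then maze.move(dir=east), which returns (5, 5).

Using maze.sense(dir=south), : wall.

I try maze.sense(dir=east), — result: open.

I call stack.push(x=east), giving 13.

Invoking maze.move(dir=east), — result: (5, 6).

I call maze.sense(dir=south), — result: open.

I use stack.push(x=south), : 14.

Then maze.move(dir=south), → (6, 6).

I run maze.sense(dir=south), and observe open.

Now I run stack.push(x=south), giving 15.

Invoking maze.move(dir=south), and see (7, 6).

Invoking maze.sense(dir=west), : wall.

I run maze.sense(dir=south), yielding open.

Now I run stack.push(x=south), and get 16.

I try maze.move(dir=south), and observe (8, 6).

I run maze.sense(dir=west), and get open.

Next I call stack.push(x=west), and get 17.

I call maze.move(dir=west), : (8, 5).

Using maze.sense(dir=west), : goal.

I try maze.move(dir=west), — result: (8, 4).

Answer: (8, 4)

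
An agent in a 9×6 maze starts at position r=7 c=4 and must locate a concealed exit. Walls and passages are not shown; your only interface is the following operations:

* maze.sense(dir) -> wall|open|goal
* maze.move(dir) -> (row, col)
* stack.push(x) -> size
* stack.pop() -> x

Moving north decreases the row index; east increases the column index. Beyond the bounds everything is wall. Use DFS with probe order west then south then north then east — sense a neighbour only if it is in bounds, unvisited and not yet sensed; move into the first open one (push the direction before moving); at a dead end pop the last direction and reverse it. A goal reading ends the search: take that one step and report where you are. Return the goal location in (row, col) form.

→ maze.sense(dir→west)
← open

→ stack.push(x→west)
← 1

→ maze.move(dir→west)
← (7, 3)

→ maze.sense(dir→west)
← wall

→ maze.sense(dir→south)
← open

→ stack.push(x→south)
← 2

→ maze.move(dir→south)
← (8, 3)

→ maze.sense(dir→west)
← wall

→ maze.sense(dir→east)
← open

→ stack.push(x→east)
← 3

→ maze.move(dir→east)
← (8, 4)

→ maze.sense(dir→east)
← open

→ stack.push(x→east)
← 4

→ maze.move(dir→east)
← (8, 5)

→ maze.sense(dir→north)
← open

→ stack.push(x→north)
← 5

→ maze.move(dir→north)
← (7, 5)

→ maze.sense(dir→north)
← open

→ stack.push(x→north)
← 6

→ maze.move(dir→north)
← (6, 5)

→ maze.sense(dir→west)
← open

→ stack.push(x→west)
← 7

→ maze.move(dir→west)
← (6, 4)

→ maze.sense(dir→west)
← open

→ stack.push(x→west)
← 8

→ maze.move(dir→west)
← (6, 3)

→ maze.sense(dir→west)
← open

→ stack.push(x→west)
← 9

→ maze.move(dir→west)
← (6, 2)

→ maze.sense(dir→west)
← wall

→ maze.sense(dir→north)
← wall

→ stack.pop()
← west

→ maze.move(dir→east)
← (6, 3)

→ maze.sense(dir→north)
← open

→ stack.push(x→north)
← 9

→ maze.move(dir→north)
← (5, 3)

→ maze.sense(dir→north)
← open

→ stack.push(x→north)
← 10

→ maze.move(dir→north)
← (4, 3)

→ maze.sense(dir→west)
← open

→ stack.push(x→west)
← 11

→ maze.move(dir→west)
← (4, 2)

→ maze.sense(dir→west)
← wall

→ maze.sense(dir→north)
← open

→ stack.push(x→north)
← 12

→ maze.move(dir→north)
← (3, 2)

→ maze.sense(dir→west)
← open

→ stack.push(x→west)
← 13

→ maze.move(dir→west)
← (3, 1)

→ maze.sense(dir→west)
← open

→ stack.push(x→west)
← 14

→ maze.move(dir→west)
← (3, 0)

→ maze.sense(dir→south)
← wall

→ maze.sense(dir→north)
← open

→ stack.push(x→north)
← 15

→ maze.move(dir→north)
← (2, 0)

→ maze.sense(dir→north)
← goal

→ maze.move(dir→north)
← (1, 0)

Answer: (1, 0)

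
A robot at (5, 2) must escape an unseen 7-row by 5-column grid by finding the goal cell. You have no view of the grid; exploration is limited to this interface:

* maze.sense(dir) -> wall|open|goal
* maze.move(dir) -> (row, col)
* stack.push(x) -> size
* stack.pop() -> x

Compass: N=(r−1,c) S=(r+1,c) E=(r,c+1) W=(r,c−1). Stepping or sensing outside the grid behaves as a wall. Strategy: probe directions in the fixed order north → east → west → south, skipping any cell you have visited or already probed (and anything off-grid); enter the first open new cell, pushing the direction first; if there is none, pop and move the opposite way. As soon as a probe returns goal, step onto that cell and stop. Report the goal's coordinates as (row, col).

[in] sense north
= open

[in] push north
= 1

[in] move north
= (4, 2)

[in] sense north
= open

[in] push north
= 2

[in] move north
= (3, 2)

[in] sense north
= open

[in] push north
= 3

[in] move north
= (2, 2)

[in] sense north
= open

[in] push north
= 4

[in] move north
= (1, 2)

[in] sense north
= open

[in] push north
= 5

[in] move north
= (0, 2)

[in] sense east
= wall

[in] sense west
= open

[in] push west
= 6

[in] move west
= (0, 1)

[in] sense west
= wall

[in] sense south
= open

[in] push south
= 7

[in] move south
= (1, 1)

[in] sense west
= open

[in] push west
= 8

[in] move west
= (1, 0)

[in] sense south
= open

[in] push south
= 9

[in] move south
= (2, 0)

[in] sense east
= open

[in] push east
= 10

[in] move east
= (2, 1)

[in] sense south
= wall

[in] pop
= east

[in] move west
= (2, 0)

[in] sense south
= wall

[in] pop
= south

[in] move north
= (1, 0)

[in] pop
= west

[in] move east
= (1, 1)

[in] pop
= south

[in] move north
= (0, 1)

[in] pop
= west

[in] move east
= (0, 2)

[in] pop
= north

[in] move south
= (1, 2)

[in] sense east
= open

[in] push east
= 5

[in] move east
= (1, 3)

[in] sense east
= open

[in] push east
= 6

[in] move east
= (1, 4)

[in] sense north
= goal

[in] move north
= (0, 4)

Answer: (0, 4)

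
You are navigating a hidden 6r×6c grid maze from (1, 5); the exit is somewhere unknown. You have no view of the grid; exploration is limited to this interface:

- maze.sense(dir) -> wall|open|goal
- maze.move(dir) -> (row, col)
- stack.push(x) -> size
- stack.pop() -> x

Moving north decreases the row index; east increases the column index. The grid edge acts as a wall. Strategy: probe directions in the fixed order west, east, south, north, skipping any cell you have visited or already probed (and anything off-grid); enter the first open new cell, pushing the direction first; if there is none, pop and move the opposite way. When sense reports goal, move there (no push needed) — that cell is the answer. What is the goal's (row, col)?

[in] sense dir=west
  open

[in] push x=west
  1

[in] move dir=west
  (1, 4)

[in] sense dir=west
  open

[in] push x=west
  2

[in] move dir=west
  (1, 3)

[in] sense dir=west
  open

[in] push x=west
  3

[in] move dir=west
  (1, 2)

[in] sense dir=west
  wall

[in] sense dir=south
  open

[in] push x=south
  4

[in] move dir=south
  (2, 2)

[in] sense dir=west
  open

[in] push x=west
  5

[in] move dir=west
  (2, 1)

[in] sense dir=west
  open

[in] push x=west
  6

[in] move dir=west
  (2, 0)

[in] sense dir=south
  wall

[in] sense dir=north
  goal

[in] move dir=north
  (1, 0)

Answer: (1, 0)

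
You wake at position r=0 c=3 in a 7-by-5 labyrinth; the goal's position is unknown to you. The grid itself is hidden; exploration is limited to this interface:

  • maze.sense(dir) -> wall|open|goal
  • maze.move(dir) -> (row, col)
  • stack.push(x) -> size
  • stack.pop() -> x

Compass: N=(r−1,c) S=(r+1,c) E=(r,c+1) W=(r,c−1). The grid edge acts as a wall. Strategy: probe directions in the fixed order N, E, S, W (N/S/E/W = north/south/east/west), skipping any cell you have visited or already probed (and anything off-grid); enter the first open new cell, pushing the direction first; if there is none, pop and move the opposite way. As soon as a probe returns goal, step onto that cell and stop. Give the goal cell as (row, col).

I run sense using east, and get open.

I run push using east, → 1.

Now I run move using east, yielding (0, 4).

Using sense using south, which returns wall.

Invoking pop(), and observe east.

I invoke move using west, and get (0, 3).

I invoke sense using south, and get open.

Now I run push using south, : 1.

Calling move using south, and observe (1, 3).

I try sense using south, and see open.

I use push using south, and see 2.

Then move using south, and observe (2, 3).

I call sense using east, and get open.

Using push using east, : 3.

Calling move using east, and observe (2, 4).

Next I call sense using south, which returns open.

Now I run push using south, : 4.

I call move using south, and observe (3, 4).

I call sense using south, and get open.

I run push using south, — result: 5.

Then move using south, and observe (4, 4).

Now I run sense using south, and see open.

I call push using south, yielding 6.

I invoke move using south, → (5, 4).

I call sense using south, yielding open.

Calling push using south, and observe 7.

Now I run move using south, and see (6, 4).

Next I call sense using west, : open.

Invoking push using west, → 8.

I run move using west, which returns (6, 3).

Next I call sense using north, and get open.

Next I call push using north, and observe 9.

I call move using north, and see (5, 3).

I call sense using north, yielding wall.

I run sense using west, — result: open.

Using push using west, and get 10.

Next I call move using west, and observe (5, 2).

I invoke sense using north, which returns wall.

I invoke sense using south, and observe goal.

I invoke move using south, and observe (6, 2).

Answer: (6, 2)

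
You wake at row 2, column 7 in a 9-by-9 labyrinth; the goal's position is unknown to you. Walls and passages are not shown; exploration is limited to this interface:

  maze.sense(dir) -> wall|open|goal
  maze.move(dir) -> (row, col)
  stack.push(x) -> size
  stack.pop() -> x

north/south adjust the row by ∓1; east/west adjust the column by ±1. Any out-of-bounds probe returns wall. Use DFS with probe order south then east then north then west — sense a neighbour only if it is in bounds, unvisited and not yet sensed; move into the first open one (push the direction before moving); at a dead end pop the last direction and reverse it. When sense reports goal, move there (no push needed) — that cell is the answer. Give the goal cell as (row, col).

Action: maze.sense[dir→south]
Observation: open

Action: stack.push[x→south]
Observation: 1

Action: maze.move[dir→south]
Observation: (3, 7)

Action: maze.sense[dir→south]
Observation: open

Action: stack.push[x→south]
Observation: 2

Action: maze.move[dir→south]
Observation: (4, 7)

Action: maze.sense[dir→south]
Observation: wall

Action: maze.sense[dir→east]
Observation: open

Action: stack.push[x→east]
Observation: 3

Action: maze.move[dir→east]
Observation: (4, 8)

Action: maze.sense[dir→south]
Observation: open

Action: stack.push[x→south]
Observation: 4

Action: maze.move[dir→south]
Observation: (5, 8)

Action: maze.sense[dir→south]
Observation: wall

Action: stack.pop[]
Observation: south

Action: maze.move[dir→north]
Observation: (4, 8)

Action: maze.sense[dir→north]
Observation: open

Action: stack.push[x→north]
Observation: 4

Action: maze.move[dir→north]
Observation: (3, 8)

Action: maze.sense[dir→north]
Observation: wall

Action: stack.pop[]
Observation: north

Action: maze.move[dir→south]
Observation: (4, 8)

Action: stack.pop[]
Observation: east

Action: maze.move[dir→west]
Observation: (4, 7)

Action: maze.sense[dir→west]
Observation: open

Action: stack.push[x→west]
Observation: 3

Action: maze.move[dir→west]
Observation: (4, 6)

Action: maze.sense[dir→south]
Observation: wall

Action: maze.sense[dir→north]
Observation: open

Action: stack.push[x→north]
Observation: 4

Action: maze.move[dir→north]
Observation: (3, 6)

Action: maze.sense[dir→north]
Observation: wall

Action: maze.sense[dir→west]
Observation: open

Action: stack.push[x→west]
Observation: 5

Action: maze.move[dir→west]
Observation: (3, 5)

Action: maze.sense[dir→south]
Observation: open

Action: stack.push[x→south]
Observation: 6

Action: maze.move[dir→south]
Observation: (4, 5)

Action: maze.sense[dir→south]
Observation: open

Action: stack.push[x→south]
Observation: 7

Action: maze.move[dir→south]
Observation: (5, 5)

Action: maze.sense[dir→south]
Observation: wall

Action: maze.sense[dir→west]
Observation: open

Action: stack.push[x→west]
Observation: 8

Action: maze.move[dir→west]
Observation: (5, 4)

Action: maze.sense[dir→south]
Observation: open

Action: stack.push[x→south]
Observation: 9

Action: maze.move[dir→south]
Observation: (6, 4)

Action: maze.sense[dir→south]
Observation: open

Action: stack.push[x→south]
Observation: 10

Action: maze.move[dir→south]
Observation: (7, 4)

Action: maze.sense[dir→south]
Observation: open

Action: stack.push[x→south]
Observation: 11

Action: maze.move[dir→south]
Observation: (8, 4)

Action: maze.sense[dir→east]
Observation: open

Action: stack.push[x→east]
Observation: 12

Action: maze.move[dir→east]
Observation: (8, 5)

Action: maze.sense[dir→east]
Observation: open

Action: stack.push[x→east]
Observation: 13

Action: maze.move[dir→east]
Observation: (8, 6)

Action: maze.sense[dir→east]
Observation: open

Action: stack.push[x→east]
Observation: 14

Action: maze.move[dir→east]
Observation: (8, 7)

Action: maze.sense[dir→east]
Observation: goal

Action: maze.move[dir→east]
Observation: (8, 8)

Answer: (8, 8)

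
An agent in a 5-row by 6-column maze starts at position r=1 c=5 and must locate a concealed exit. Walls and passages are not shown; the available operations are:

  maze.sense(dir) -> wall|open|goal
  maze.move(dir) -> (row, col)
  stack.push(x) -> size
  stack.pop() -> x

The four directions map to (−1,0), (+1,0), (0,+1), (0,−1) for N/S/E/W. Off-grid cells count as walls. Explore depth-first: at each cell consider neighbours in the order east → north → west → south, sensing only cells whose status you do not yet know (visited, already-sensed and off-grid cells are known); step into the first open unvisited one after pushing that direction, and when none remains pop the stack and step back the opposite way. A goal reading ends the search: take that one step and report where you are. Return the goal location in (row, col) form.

Step: sense[dir→north]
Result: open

Step: push[x→north]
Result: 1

Step: move[dir→north]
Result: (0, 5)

Step: sense[dir→west]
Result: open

Step: push[x→west]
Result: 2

Step: move[dir→west]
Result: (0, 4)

Step: sense[dir→west]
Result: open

Step: push[x→west]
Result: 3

Step: move[dir→west]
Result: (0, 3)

Step: sense[dir→west]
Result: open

Step: push[x→west]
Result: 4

Step: move[dir→west]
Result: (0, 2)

Step: sense[dir→west]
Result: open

Step: push[x→west]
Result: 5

Step: move[dir→west]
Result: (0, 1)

Step: sense[dir→west]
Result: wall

Step: sense[dir→south]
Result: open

Step: push[x→south]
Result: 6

Step: move[dir→south]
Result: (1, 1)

Step: sense[dir→east]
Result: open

Step: push[x→east]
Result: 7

Step: move[dir→east]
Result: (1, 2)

Step: sense[dir→east]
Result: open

Step: push[x→east]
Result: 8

Step: move[dir→east]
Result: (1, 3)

Step: sense[dir→east]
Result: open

Step: push[x→east]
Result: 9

Step: move[dir→east]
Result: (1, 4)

Step: sense[dir→south]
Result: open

Step: push[x→south]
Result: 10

Step: move[dir→south]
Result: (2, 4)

Step: sense[dir→east]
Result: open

Step: push[x→east]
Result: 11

Step: move[dir→east]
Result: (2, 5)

Step: sense[dir→south]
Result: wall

Step: pop[]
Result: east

Step: move[dir→west]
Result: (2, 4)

Step: sense[dir→west]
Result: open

Step: push[x→west]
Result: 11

Step: move[dir→west]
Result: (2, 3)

Step: sense[dir→west]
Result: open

Step: push[x→west]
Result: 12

Step: move[dir→west]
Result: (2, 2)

Step: sense[dir→west]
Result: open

Step: push[x→west]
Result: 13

Step: move[dir→west]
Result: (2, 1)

Step: sense[dir→west]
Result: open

Step: push[x→west]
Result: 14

Step: move[dir→west]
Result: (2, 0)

Step: sense[dir→north]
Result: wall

Step: sense[dir→south]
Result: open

Step: push[x→south]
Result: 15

Step: move[dir→south]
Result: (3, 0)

Step: sense[dir→east]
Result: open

Step: push[x→east]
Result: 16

Step: move[dir→east]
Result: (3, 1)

Step: sense[dir→east]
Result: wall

Step: sense[dir→south]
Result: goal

Step: move[dir→south]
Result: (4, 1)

Answer: (4, 1)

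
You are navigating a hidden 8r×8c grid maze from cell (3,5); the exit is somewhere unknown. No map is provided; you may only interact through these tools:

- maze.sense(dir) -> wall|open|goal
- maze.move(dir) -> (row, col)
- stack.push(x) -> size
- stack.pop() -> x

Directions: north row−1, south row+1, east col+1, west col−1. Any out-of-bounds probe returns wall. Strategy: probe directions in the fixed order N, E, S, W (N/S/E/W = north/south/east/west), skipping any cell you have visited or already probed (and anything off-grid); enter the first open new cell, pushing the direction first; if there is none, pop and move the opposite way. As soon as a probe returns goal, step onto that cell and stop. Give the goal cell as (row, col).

// 1. maze.sense(dir=north) -> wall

// 2. maze.sense(dir=east) -> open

// 3. stack.push(x=east) -> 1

// 4. maze.move(dir=east) -> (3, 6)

// 5. maze.sense(dir=north) -> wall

// 6. maze.sense(dir=east) -> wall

// 7. maze.sense(dir=south) -> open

// 8. stack.push(x=south) -> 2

// 9. maze.move(dir=south) -> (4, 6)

// 10. maze.sense(dir=east) -> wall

// 11. maze.sense(dir=south) -> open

// 12. stack.push(x=south) -> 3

// 13. maze.move(dir=south) -> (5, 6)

// 14. maze.sense(dir=east) -> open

// 15. stack.push(x=east) -> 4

// 16. maze.move(dir=east) -> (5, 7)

// 17. maze.sense(dir=south) -> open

// 18. stack.push(x=south) -> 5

// 19. maze.move(dir=south) -> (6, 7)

// 20. maze.sense(dir=south) -> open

// 21. stack.push(x=south) -> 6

// 22. maze.move(dir=south) -> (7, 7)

// 23. maze.sense(dir=west) -> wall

// 24. stack.pop() -> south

// 25. maze.move(dir=north) -> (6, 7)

// 26. maze.sense(dir=west) -> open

// 27. stack.push(x=west) -> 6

// 28. maze.move(dir=west) -> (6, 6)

// 29. maze.sense(dir=west) -> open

// 30. stack.push(x=west) -> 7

// 31. maze.move(dir=west) -> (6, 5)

// 32. maze.sense(dir=north) -> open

// 33. stack.push(x=north) -> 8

// 34. maze.move(dir=north) -> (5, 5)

// 35. maze.sense(dir=north) -> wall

// 36. maze.sense(dir=west) -> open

// 37. stack.push(x=west) -> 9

// 38. maze.move(dir=west) -> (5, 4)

// 39. maze.sense(dir=north) -> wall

// 40. maze.sense(dir=south) -> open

// 41. stack.push(x=south) -> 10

// 42. maze.move(dir=south) -> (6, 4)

// 43. maze.sense(dir=south) -> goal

// 44. maze.move(dir=south) -> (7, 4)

Answer: (7, 4)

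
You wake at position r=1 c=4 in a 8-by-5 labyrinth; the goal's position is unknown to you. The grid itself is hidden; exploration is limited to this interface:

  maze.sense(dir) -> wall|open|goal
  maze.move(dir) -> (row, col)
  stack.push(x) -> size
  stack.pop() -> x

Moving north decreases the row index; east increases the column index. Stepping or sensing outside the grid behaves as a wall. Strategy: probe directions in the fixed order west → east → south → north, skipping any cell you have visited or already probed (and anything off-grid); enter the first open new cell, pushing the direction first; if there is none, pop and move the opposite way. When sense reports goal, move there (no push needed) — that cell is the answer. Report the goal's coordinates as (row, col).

Calling maze.sense on west, — result: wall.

I use maze.sense on south, → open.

I invoke stack.push on south, : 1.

I use maze.move on south, and see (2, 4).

I use maze.sense on west, — result: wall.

I run maze.sense on south, yielding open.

I invoke stack.push on south, yielding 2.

Invoking maze.move on south, — result: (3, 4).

Calling maze.sense on west, → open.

I invoke stack.push on west, and get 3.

Then maze.move on west, yielding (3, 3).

I call maze.sense on west, — result: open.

I use stack.push on west, and observe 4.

I use maze.move on west, — result: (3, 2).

I call maze.sense on west, : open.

I run stack.push on west, — result: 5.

I invoke maze.move on west, giving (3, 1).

I try maze.sense on west, and see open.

Invoking stack.push on west, giving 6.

Now I run maze.move on west, and see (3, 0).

Now I run maze.sense on south, giving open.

I try stack.push on south, → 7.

I try maze.move on south, and get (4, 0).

I run maze.sense on east, which returns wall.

Now I run maze.sense on south, yielding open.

I try stack.push on south, and observe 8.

Invoking maze.move on south, and get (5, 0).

Invoking maze.sense on east, — result: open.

Next I call stack.push on east, which returns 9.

I try maze.move on east, yielding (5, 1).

I call maze.sense on east, giving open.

I try stack.push on east, — result: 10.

Then maze.move on east, and observe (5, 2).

I use maze.sense on east, → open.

Calling stack.push on east, and observe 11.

Using maze.move on east, — result: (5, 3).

Calling maze.sense on east, : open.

Now I run stack.push on east, and see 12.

I use maze.move on east, : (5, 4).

Calling maze.sense on south, : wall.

I invoke maze.sense on north, giving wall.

Calling stack.pop, giving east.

Then maze.move on west, yielding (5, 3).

I invoke maze.sense on south, and see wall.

Using maze.sense on north, yielding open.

I use stack.push on north, and see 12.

I call maze.move on north, yielding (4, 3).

I try maze.sense on west, — result: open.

I invoke stack.push on west, → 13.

I try maze.move on west, and see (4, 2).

Now I run stack.pop, : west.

I try maze.move on east, giving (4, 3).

Then stack.pop(), giving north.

I invoke maze.move on south, and observe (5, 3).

Then stack.pop, → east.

Calling maze.move on west, — result: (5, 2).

I use maze.sense on south, → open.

Next I call stack.push on south, giving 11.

I try maze.move on south, and observe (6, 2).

Then maze.sense on west, — result: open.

I invoke stack.push on west, and observe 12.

Next I call maze.move on west, → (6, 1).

Using maze.sense on west, which returns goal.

I run maze.move on west, and observe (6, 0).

Answer: (6, 0)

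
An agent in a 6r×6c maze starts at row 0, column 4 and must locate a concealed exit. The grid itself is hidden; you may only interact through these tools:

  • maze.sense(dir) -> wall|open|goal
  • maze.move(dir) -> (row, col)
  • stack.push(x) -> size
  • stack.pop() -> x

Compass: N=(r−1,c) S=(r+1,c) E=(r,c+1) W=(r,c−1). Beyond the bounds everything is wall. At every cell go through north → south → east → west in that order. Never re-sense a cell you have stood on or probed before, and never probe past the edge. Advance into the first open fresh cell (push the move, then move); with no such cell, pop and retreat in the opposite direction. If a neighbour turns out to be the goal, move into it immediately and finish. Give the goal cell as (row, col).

>> sense(south)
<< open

>> push(south)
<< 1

>> move(south)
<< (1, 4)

>> sense(south)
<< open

>> push(south)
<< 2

>> move(south)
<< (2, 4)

>> sense(south)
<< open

>> push(south)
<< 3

>> move(south)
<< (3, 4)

>> sense(south)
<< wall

>> sense(east)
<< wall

>> sense(west)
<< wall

>> pop()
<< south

>> move(north)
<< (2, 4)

>> sense(east)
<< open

>> push(east)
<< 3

>> move(east)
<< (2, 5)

>> sense(north)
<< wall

>> pop()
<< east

>> move(west)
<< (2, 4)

>> sense(west)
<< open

>> push(west)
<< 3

>> move(west)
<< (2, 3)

>> sense(north)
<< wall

>> sense(west)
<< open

>> push(west)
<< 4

>> move(west)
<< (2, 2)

>> sense(north)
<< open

>> push(north)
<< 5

>> move(north)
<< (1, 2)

>> sense(north)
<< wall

>> sense(west)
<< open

>> push(west)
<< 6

>> move(west)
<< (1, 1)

>> sense(north)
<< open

>> push(north)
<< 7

>> move(north)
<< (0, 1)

>> sense(west)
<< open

>> push(west)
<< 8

>> move(west)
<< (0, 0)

>> sense(south)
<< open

>> push(south)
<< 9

>> move(south)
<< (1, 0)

>> sense(south)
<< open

>> push(south)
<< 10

>> move(south)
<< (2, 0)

>> sense(south)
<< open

>> push(south)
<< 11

>> move(south)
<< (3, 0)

>> sense(south)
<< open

>> push(south)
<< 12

>> move(south)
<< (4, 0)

>> sense(south)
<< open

>> push(south)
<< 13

>> move(south)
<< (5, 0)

>> sense(east)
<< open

>> push(east)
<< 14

>> move(east)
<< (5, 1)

>> sense(north)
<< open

>> push(north)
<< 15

>> move(north)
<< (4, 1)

>> sense(north)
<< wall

>> sense(east)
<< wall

>> pop()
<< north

>> move(south)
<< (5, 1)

>> sense(east)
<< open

>> push(east)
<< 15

>> move(east)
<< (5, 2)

>> sense(east)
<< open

>> push(east)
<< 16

>> move(east)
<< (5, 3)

>> sense(north)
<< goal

>> move(north)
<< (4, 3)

Answer: (4, 3)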